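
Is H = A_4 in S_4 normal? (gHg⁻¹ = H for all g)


H = A_4 in S_4
A_4 has index 2 in S_4, and every subgroup of index 2 is normal

Yes, normal subgroup


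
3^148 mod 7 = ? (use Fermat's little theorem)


Fermat's little theorem: if p is prime and gcd(a,p)=1, then a^(p-1) ≡ 1 (mod p)
p = 7 is prime, gcd(3,7) = 1
Reduce exponent: 148 mod 6 = 4
So 3^148 ≡ 3^4 (mod 7)
3^4 mod 7 = 4

3^148 ≡ 4 (mod 7)


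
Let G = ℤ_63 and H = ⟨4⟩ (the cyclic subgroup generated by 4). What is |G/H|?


|⟨4⟩| = n / gcd(4, 63) = 63 / 1 = 63
H is normal (ℤ_63 is abelian).
|G/H| = |G| / |H| = 63 / 63 = 1

|G/H| = 1


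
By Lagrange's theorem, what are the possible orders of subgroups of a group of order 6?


Lagrange's theorem: |H| divides |G|
|G| = 6
Divisors of 6: 1, 2, 3, 6

Possible subgroup orders: {1, 2, 3, 6}


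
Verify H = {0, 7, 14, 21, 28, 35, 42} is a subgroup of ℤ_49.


Subgroup test for H = {0, 7, 14, 21, 28, 35, 42} in (ℤ_49, +):
(1) 0 ∈ H? Yes
(2) Closure: for all a,b ∈ H, (a+b) mod 49 ∈ H? Yes
(3) Inverses: for all a ∈ H, -a mod 49 ∈ H? Yes

Yes, H is a subgroup of ℤ_49


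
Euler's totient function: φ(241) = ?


Factor n: 241 = 241
φ(n) = n · ∏(1 - 1/p) over distinct primes p | n
φ(241) = 241 · (1 - 1/241) = 240

φ(241) = 240


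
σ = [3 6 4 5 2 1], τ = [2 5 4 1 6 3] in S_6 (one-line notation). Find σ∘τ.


σ∘τ: apply τ first, then σ
1 →τ 2 →σ 6
2 →τ 5 →σ 2
3 →τ 4 →σ 5
4 →τ 1 →σ 3
5 →τ 6 →σ 1
6 →τ 3 →σ 4

σ∘τ = [6 2 5 3 1 4]


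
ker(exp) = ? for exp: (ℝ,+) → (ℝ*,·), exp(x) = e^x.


Kernel = preimage of identity
ker(exp) = {x ∈ ℝ | e^x = 1} = {0}

ker(exp) = {0}


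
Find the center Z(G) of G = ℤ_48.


Z(G) = {g ∈ G | gx = xg for all x ∈ G}
ℤ_48 is abelian, so Z(G) = G

Z(ℤ_48) = ℤ_48


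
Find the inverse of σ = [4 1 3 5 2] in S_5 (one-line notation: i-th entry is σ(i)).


To find σ⁻¹, swap domain and range:
σ(1) = 4 → σ⁻¹(4) = 1
σ(2) = 1 → σ⁻¹(1) = 2
σ(3) = 3 → σ⁻¹(3) = 3
σ(4) = 5 → σ⁻¹(5) = 4
σ(5) = 2 → σ⁻¹(2) = 5

σ⁻¹ = [2 5 3 1 4]


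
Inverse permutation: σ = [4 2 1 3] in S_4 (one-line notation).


To find σ⁻¹, swap domain and range:
σ(1) = 4 → σ⁻¹(4) = 1
σ(2) = 2 → σ⁻¹(2) = 2
σ(3) = 1 → σ⁻¹(1) = 3
σ(4) = 3 → σ⁻¹(3) = 4

σ⁻¹ = [3 2 4 1]


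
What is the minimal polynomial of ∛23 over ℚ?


∛23 satisfies x³ - 23 = 0, irreducible over ℚ (no rational root; 23 is not a perfect cube)

Minimal polynomial: x³ - 23


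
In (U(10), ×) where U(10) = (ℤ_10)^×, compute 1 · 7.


Operation: multiplication mod 10
1 · 7 = (a × b) mod 10 with a = 1, b = 7

1 · 7 = 7


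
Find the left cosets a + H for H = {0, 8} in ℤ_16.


H = {0, 8}, |H| = 2
Number of cosets = |G|/|H| = 16/2 = 8
0 + H = {0, 8}
1 + H = {1, 9}
2 + H = {2, 10}
3 + H = {3, 11}
4 + H = {4, 12}
5 + H = {5, 13}
6 + H = {6, 14}
7 + H = {7, 15}

Cosets: 0+H={0,8}; 1+H={1,9}; 2+H={2,10}; 3+H={3,11}; 4+H={4,12}; 5+H={5,13}; 6+H={6,14}; 7+H={7,15}


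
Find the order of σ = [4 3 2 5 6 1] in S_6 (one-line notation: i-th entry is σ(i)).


Cycle decomposition: (1 4 5 6) (2 3)
Cycle lengths: 4, 2
Order = lcm(4, 2) = 4

ord(σ) = 4


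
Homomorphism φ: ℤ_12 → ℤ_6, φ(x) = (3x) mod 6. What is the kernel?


Kernel = preimage of identity
ker(φ) = {x ∈ ℤ_12 : 3x ≡ 0 (mod 6)}. Since 6 | 12, φ is well-defined. The kernel is the cyclic subgroup ⟨2⟩ of ℤ_12 (order 6), i.e. {0, 2, 4, 6, 8, 10}

ker(φ) = {0, 2, 4, 6, 8, 10}


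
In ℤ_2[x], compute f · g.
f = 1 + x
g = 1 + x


Expand and collect like terms; reduce coefficients mod 2:
x^0: 1·1 = 1 ≡ 1 (mod 2)
x^1: 1·1 + 1·1 = 2 ≡ 0 (mod 2)
x^2: 1·1 = 1 ≡ 1 (mod 2)
Result: 1 + x^2

f · g = 1 + x^2


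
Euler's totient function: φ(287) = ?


Factor n: 287 = 7 × 41
φ(n) = n · ∏(1 - 1/p) over distinct primes p | n
φ(287) = 287 · (1 - 1/7) · (1 - 1/41) = 240

φ(287) = 240


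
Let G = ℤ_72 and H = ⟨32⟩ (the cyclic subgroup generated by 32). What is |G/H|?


|⟨32⟩| = n / gcd(32, 72) = 72 / 8 = 9
H is normal (ℤ_72 is abelian).
|G/H| = |G| / |H| = 72 / 9 = 8

|G/H| = 8


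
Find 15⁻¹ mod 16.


Use the extended Euclidean algorithm to write 1 = 15·s + 16·t; then s mod 16 is the inverse.
Euclidean algorithm:
  15 = 0·16 + 15
  16 = 1·15 + 1
  15 = 15·1 + 0
gcd(15,16) = 1
Back-substitution gives: 15·(-1) + 16·(1) = 1
So 15⁻¹ ≡ -1 ≡ 15 (mod 16)
Check: 15 × 15 = 225 ≡ 1 (mod 16) ✓

15⁻¹ ≡ 15 (mod 16)


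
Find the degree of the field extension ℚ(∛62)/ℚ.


∛62 has minimal polynomial x³ - 62 (irreducible over ℚ since 62 is not a perfect cube)

[ℚ(∛62)/ℚ] = 3


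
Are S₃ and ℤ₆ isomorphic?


Comparing S₃ and ℤ₆:
S₃ is non-abelian, ℤ₆ is abelian

No, S₃ ≇ ℤ₆


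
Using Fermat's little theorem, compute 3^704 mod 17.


Fermat's little theorem: if p is prime and gcd(a,p)=1, then a^(p-1) ≡ 1 (mod p)
p = 17 is prime, gcd(3,17) = 1
Reduce exponent: 704 mod 16 = 0
So 3^704 ≡ 3^0 (mod 17)
3^0 = 1

3^704 ≡ 1 (mod 17)


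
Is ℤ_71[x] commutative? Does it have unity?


ℤ_71 is a field (n prime), so ℤ_71[x] is a commutative integral domain with unity
Commutative: Yes
Integral domain: Yes
Has unity: Yes

ℤ_71[x]: Commutative=Yes, Unity=Yes


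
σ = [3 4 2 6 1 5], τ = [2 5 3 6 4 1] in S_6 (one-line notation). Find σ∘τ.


σ∘τ: apply τ first, then σ
1 →τ 2 →σ 4
2 →τ 5 →σ 1
3 →τ 3 →σ 2
4 →τ 6 →σ 5
5 →τ 4 →σ 6
6 →τ 1 →σ 3

σ∘τ = [4 1 2 5 6 3]


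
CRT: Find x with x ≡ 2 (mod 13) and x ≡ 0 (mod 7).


m₁ = 13, m₂ = 7, gcd = 1, so CRT applies. M = m₁·m₂ = 91
Let M₁ = M/m₁ = 7, M₂ = M/m₂ = 13
Find y₁ ≡ M₁⁻¹ (mod m₁): 7⁻¹ ≡ 2 (mod 13)
Find y₂ ≡ M₂⁻¹ (mod m₂): 13⁻¹ ≡ 6 (mod 7)
x = a₁·M₁·y₁ + a₂·M₂·y₂ = 2·7·2 + 0·13·6 = 28
Reduce mod 91: x ≡ 28
Check: 28 mod 13 = 2 ✓, 28 mod 7 = 0 ✓

x ≡ 28 (mod 91)


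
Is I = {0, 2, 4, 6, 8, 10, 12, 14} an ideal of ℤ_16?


Check ideal conditions for I = {0, 2, 4, 6, 8, 10, 12, 14} in ℤ_16:
(1) I is an additive subgroup? Yes
(2) For r ∈ ℤ_16 and a ∈ I: r·a ∈ I? Yes

Yes, I is an ideal of ℤ_16


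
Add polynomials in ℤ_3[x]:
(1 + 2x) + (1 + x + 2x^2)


Add coefficients mod 3:
x^0: 1 + 1 = 2 (mod 3)
x^1: 2 + 1 = 0 (mod 3)
x^2: 0 + 2 = 2 (mod 3)
Result: 2 + 2x^2

f + g = 2 + 2x^2


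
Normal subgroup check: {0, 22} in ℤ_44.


H = {0, 22} in ℤ_44
ℤ_44 is abelian; every subgroup of an abelian group is normal

Yes, normal subgroup


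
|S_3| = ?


|S_n| = n! (number of permutations of n symbols)
|S_3| = 3! = 6

|S_3| = 6


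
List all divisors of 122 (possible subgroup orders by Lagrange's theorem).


Lagrange's theorem: |H| divides |G|
|G| = 122
Divisors of 122: 1, 2, 61, 122

Possible subgroup orders: {1, 2, 61, 122}


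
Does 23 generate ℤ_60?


g generates ℤ_n iff gcd(g, n) = 1
gcd(23, 60) = 1
Since gcd = 1, 23 is a generator.

Yes, 23 generates ℤ_60


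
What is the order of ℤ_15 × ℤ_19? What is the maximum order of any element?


|ℤ_15 × ℤ_19| = 15 × 19 = 285
Max element order = lcm(15,19) = 285
Cyclic? Yes (gcd=1)

|ℤ_15×ℤ_19| = 285, max element order = 285


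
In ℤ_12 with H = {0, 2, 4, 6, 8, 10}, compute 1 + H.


1 + H = {1 + h (mod 12) : h ∈ H}
1+0=1, 1+2=3, 1+4=5, 1+6=7, 1+8=9, 1+10=11

1 + H = {1, 3, 5, 7, 9, 11}


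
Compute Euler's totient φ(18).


φ(n) = count of k ∈ {1,...,n} with gcd(k,n)=1
Coprimes to 18: {1, 5, 7, 11, 13, 17}
Count: 6

φ(18) = 6


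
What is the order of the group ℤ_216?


ℤ_n has n elements.

|ℤ_216| = 216


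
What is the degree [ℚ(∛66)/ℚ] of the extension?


∛66 has minimal polynomial x³ - 66 (irreducible over ℚ since 66 is not a perfect cube)

[ℚ(∛66)/ℚ] = 3


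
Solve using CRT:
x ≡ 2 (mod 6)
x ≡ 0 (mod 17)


m₁ = 6, m₂ = 17, gcd = 1, so CRT applies. M = m₁·m₂ = 102
Let M₁ = M/m₁ = 17, M₂ = M/m₂ = 6
Find y₁ ≡ M₁⁻¹ (mod m₁): 17⁻¹ ≡ 5 (mod 6)
Find y₂ ≡ M₂⁻¹ (mod m₂): 6⁻¹ ≡ 3 (mod 17)
x = a₁·M₁·y₁ + a₂·M₂·y₂ = 2·17·5 + 0·6·3 = 170
Reduce mod 102: x ≡ 68
Check: 68 mod 6 = 2 ✓, 68 mod 17 = 0 ✓

x ≡ 68 (mod 102)


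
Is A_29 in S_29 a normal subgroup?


H = A_29 in S_29
A_29 has index 2 in S_29, and every subgroup of index 2 is normal

Yes, normal subgroup


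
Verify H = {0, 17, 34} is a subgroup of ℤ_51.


Subgroup test for H = {0, 17, 34} in (ℤ_51, +):
(1) 0 ∈ H? Yes
(2) Closure: for all a,b ∈ H, (a+b) mod 51 ∈ H? Yes
(3) Inverses: for all a ∈ H, -a mod 51 ∈ H? Yes

Yes, H is a subgroup of ℤ_51


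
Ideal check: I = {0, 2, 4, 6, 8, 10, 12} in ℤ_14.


Check ideal conditions for I = {0, 2, 4, 6, 8, 10, 12} in ℤ_14:
(1) I is an additive subgroup? Yes
(2) For r ∈ ℤ_14 and a ∈ I: r·a ∈ I? Yes

Yes, I is an ideal of ℤ_14


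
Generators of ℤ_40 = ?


g generates ℤ_n iff gcd(g,n) = 1
Prime factors of 40: 2, 5
Generators are g ∈ {1,...,39} not divisible by any of these primes.
Generators: {1, 3, 7, 9, 11, 13, 17, 19, 21, 23, 27, 29, 31, 33, 37, 39}
Number of generators = φ(40) = 16

Generators of ℤ_40 = {1, 3, 7, 9, 11, 13, 17, 19, 21, 23, 27, 29, 31, 33, 37, 39}


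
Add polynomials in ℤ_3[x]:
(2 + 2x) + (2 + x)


Add coefficients mod 3:
x^0: 2 + 2 = 1 (mod 3)
x^1: 2 + 1 = 0 (mod 3)
Result: 1

f + g = 1


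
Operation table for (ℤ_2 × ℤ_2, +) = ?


Elements: {(0,0), (0,1), (1,0), (1,1)}
Operation: componentwise addition mod (2, 2)
Entry (a, b) = ((a₁+b₁) mod 2, (a₂+b₂) mod 2)

Cayley table:
      | (0,0) | (0,1) | (1,0) | (1,1)
(0,0) | (0,0) | (0,1) | (1,0) | (1,1)
(0,1) | (0,1) | (0,0) | (1,1) | (1,0)
(1,0) | (1,0) | (1,1) | (0,0) | (0,1)
(1,1) | (1,1) | (1,0) | (0,1) | (0,0)


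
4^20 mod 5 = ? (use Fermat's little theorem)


Fermat's little theorem: if p is prime and gcd(a,p)=1, then a^(p-1) ≡ 1 (mod p)
p = 5 is prime, gcd(4,5) = 1
Reduce exponent: 20 mod 4 = 0
So 4^20 ≡ 4^0 (mod 5)
4^0 = 1

4^20 ≡ 1 (mod 5)


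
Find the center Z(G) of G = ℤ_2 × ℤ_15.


Z(G) = {g ∈ G | gx = xg for all x ∈ G}
Direct product of abelian groups is abelian, so Z(G) = G

Z(ℤ_2 × ℤ_15) = ℤ_2 × ℤ_15


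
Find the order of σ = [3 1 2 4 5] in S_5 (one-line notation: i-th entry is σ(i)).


Cycle decomposition: (1 3 2)
Cycle lengths: 3
Order = lcm(3) = 3

ord(σ) = 3


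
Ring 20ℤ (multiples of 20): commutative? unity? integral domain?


20ℤ is a commutative ring under +,× but has no multiplicative identity (1 ∉ 20ℤ); it has no zero divisors, but without unity it is not an integral domain
Commutative: Yes
Integral domain: No
Has unity: No

20ℤ (multiples of 20): Commutative=Yes, Unity=No


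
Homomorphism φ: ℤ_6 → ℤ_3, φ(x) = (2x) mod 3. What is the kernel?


Kernel = preimage of identity
ker(φ) = {x ∈ ℤ_6 : 2x ≡ 0 (mod 3)}. Since 3 | 6, φ is well-defined. The kernel is the cyclic subgroup ⟨3⟩ of ℤ_6 (order 2), i.e. {0, 3}

ker(φ) = {0, 3}


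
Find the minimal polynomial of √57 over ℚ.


√57 satisfies x² - 57 = 0, irreducible over ℚ since 57 is squarefree

Minimal polynomial: x² - 57


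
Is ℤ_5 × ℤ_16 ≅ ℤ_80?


Comparing ℤ_5 × ℤ_16 and ℤ_80:
gcd(5,16) = 1, so ℤ_5 × ℤ_16 ≅ ℤ_80 (CRT)

Yes, ℤ_5 × ℤ_16 ≅ ℤ_80


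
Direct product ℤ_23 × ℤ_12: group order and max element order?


|ℤ_23 × ℤ_12| = 23 × 12 = 276
Max element order = lcm(23,12) = 276
Cyclic? Yes (gcd=1)

|ℤ_23×ℤ_12| = 276, max element order = 276


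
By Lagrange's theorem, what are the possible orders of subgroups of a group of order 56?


Lagrange's theorem: |H| divides |G|
|G| = 56
Divisors of 56: 1, 2, 4, 7, 8, 14, 28, 56

Possible subgroup orders: {1, 2, 4, 7, 8, 14, 28, 56}


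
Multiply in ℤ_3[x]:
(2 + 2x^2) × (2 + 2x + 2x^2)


Expand and collect like terms; reduce coefficients mod 3:
x^0: 2·2 = 4 ≡ 1 (mod 3)
x^1: 2·2 + 0·2 = 4 ≡ 1 (mod 3)
x^2: 2·2 + 0·2 + 2·2 = 8 ≡ 2 (mod 3)
x^3: 0·2 + 2·2 = 4 ≡ 1 (mod 3)
x^4: 2·2 = 4 ≡ 1 (mod 3)
Result: 1 + x + 2x^2 + x^3 + x^4

f · g = 1 + x + 2x^2 + x^3 + x^4


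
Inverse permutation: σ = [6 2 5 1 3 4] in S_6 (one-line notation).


To find σ⁻¹, swap domain and range:
σ(1) = 6 → σ⁻¹(6) = 1
σ(2) = 2 → σ⁻¹(2) = 2
σ(3) = 5 → σ⁻¹(5) = 3
σ(4) = 1 → σ⁻¹(1) = 4
σ(5) = 3 → σ⁻¹(3) = 5
σ(6) = 4 → σ⁻¹(4) = 6

σ⁻¹ = [4 2 5 6 3 1]


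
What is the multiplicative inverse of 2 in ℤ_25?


Use the extended Euclidean algorithm to write 1 = 2·s + 25·t; then s mod 25 is the inverse.
Euclidean algorithm:
  2 = 0·25 + 2
  25 = 12·2 + 1
  2 = 2·1 + 0
gcd(2,25) = 1
Back-substitution gives: 2·(-12) + 25·(1) = 1
So 2⁻¹ ≡ -12 ≡ 13 (mod 25)
Check: 2 × 13 = 26 ≡ 1 (mod 25) ✓

2⁻¹ ≡ 13 (mod 25)


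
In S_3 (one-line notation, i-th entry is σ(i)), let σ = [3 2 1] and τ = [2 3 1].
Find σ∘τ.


σ∘τ: apply τ first, then σ
1 →τ 2 →σ 2
2 →τ 3 →σ 1
3 →τ 1 →σ 3

σ∘τ = [2 1 3]


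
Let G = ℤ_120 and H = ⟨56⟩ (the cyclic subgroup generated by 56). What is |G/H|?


|⟨56⟩| = n / gcd(56, 120) = 120 / 8 = 15
H is normal (ℤ_120 is abelian).
|G/H| = |G| / |H| = 120 / 15 = 8

|G/H| = 8


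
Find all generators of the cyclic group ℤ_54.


g generates ℤ_n iff gcd(g,n) = 1
Prime factors of 54: 2, 3
Generators are g ∈ {1,...,53} not divisible by any of these primes.
Generators: {1, 5, 7, 11, 13, 17, 19, 23, 25, 29, 31, 35, 37, 41, 43, 47, 49, 53}
Number of generators = φ(54) = 18

Generators of ℤ_54 = {1, 5, 7, 11, 13, 17, 19, 23, 25, 29, 31, 35, 37, 41, 43, 47, 49, 53}


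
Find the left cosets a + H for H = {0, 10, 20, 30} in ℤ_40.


H = {0, 10, 20, 30}, |H| = 4
Number of cosets = |G|/|H| = 40/4 = 10
0 + H = {0, 10, 20, 30}
1 + H = {1, 11, 21, 31}
2 + H = {2, 12, 22, 32}
3 + H = {3, 13, 23, 33}
4 + H = {4, 14, 24, 34}
5 + H = {5, 15, 25, 35}
6 + H = {6, 16, 26, 36}
7 + H = {7, 17, 27, 37}
8 + H = {8, 18, 28, 38}
9 + H = {9, 19, 29, 39}

Cosets: 0+H={0,10,20,30}; 1+H={1,11,21,31}; 2+H={2,12,22,32}; 3+H={3,13,23,33}; 4+H={4,14,24,34}; 5+H={5,15,25,35}; 6+H={6,16,26,36}; 7+H={7,17,27,37}; 8+H={8,18,28,38}; 9+H={9,19,29,39}


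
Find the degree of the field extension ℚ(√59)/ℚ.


√59 has minimal polynomial x² - 59 (irreducible over ℚ since 59 is squarefree)

[ℚ(√59)/ℚ] = 2


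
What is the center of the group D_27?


Z(G) = {g ∈ G | gx = xg for all x ∈ G}
For odd n, Z(D_n) = {e}: no nontrivial rotation commutes with all reflections

Z(D_27) = {e}


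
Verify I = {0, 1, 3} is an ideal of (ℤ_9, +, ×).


Check ideal conditions for I = {0, 1, 3} in ℤ_9:
(1) I is an additive subgroup? No
(2) For r ∈ ℤ_9 and a ∈ I: r·a ∈ I? No  [counterexample: r=2, a=1, r·a mod 9 = 2 ∉ I]

No, I is not an ideal of ℤ_9


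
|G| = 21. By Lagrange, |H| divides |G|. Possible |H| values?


Lagrange's theorem: |H| divides |G|
|G| = 21
Divisors of 21: 1, 3, 7, 21

Possible subgroup orders: {1, 3, 7, 21}


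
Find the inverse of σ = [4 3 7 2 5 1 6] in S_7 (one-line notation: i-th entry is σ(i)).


To find σ⁻¹, swap domain and range:
σ(1) = 4 → σ⁻¹(4) = 1
σ(2) = 3 → σ⁻¹(3) = 2
σ(3) = 7 → σ⁻¹(7) = 3
σ(4) = 2 → σ⁻¹(2) = 4
σ(5) = 5 → σ⁻¹(5) = 5
σ(6) = 1 → σ⁻¹(1) = 6
σ(7) = 6 → σ⁻¹(6) = 7

σ⁻¹ = [6 4 2 1 5 7 3]


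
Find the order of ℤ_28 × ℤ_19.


|A × B| = |A| · |B|
|ℤ_28 × ℤ_19| = 28 × 19 = 532

|ℤ_28 × ℤ_19| = 532


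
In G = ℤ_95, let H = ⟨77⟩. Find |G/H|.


|⟨77⟩| = n / gcd(77, 95) = 95 / 1 = 95
H is normal (ℤ_95 is abelian).
|G/H| = |G| / |H| = 95 / 95 = 1

|G/H| = 1


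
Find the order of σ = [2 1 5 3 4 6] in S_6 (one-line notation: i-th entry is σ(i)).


Cycle decomposition: (1 2) (3 5 4)
Cycle lengths: 2, 3
Order = lcm(2, 3) = 6

ord(σ) = 6


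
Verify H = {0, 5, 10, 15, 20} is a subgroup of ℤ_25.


Subgroup test for H = {0, 5, 10, 15, 20} in (ℤ_25, +):
(1) 0 ∈ H? Yes
(2) Closure: for all a,b ∈ H, (a+b) mod 25 ∈ H? Yes
(3) Inverses: for all a ∈ H, -a mod 25 ∈ H? Yes

Yes, H is a subgroup of ℤ_25


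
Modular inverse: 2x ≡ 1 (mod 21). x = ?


Use the extended Euclidean algorithm to write 1 = 2·s + 21·t; then s mod 21 is the inverse.
Euclidean algorithm:
  2 = 0·21 + 2
  21 = 10·2 + 1
  2 = 2·1 + 0
gcd(2,21) = 1
Back-substitution gives: 2·(-10) + 21·(1) = 1
So 2⁻¹ ≡ -10 ≡ 11 (mod 21)
Check: 2 × 11 = 22 ≡ 1 (mod 21) ✓

2⁻¹ ≡ 11 (mod 21)


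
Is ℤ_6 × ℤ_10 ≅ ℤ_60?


Comparing ℤ_6 × ℤ_10 and ℤ_60:
gcd(6,10) = 2 ≠ 1. Max element order in ℤ_6×ℤ_10 is lcm(6,10) = 30 < 60, so it has no element of order 60

No, ℤ_6 × ℤ_10 ≇ ℤ_60


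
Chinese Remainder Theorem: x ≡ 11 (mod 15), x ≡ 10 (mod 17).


m₁ = 15, m₂ = 17, gcd = 1, so CRT applies. M = m₁·m₂ = 255
Let M₁ = M/m₁ = 17, M₂ = M/m₂ = 15
Find y₁ ≡ M₁⁻¹ (mod m₁): 17⁻¹ ≡ 8 (mod 15)
Find y₂ ≡ M₂⁻¹ (mod m₂): 15⁻¹ ≡ 8 (mod 17)
x = a₁·M₁·y₁ + a₂·M₂·y₂ = 11·17·8 + 10·15·8 = 2696
Reduce mod 255: x ≡ 146
Check: 146 mod 15 = 11 ✓, 146 mod 17 = 10 ✓

x ≡ 146 (mod 255)


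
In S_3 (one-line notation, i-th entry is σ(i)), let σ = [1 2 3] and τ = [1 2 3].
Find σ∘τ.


σ∘τ: apply τ first, then σ
1 →τ 1 →σ 1
2 →τ 2 →σ 2
3 →τ 3 →σ 3

σ∘τ = [1 2 3]


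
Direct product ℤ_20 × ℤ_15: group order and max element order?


|ℤ_20 × ℤ_15| = 20 × 15 = 300
Max element order = lcm(20,15) = 60
Cyclic? No (gcd=5)

|ℤ_20×ℤ_15| = 300, max element order = 60


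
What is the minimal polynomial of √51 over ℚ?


√51 satisfies x² - 51 = 0, irreducible over ℚ since 51 is squarefree

Minimal polynomial: x² - 51


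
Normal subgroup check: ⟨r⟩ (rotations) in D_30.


H = ⟨r⟩ (rotations) in D_30
The rotation subgroup ⟨r⟩ has index 2 in D_30, so it is normal

Yes, normal subgroup


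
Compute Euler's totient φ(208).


Factor n: 208 = 2^4 × 13
φ(n) = n · ∏(1 - 1/p) over distinct primes p | n
φ(208) = 208 · (1 - 1/2) · (1 - 1/13) = 96

φ(208) = 96


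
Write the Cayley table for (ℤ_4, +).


Elements: {0, 1, 2, 3}
Operation: addition mod 4
Entry (a, b) = (a + b) mod 4

Cayley table:
  | 0 | 1 | 2 | 3
0 | 0 | 1 | 2 | 3
1 | 1 | 2 | 3 | 0
2 | 2 | 3 | 0 | 1
3 | 3 | 0 | 1 | 2


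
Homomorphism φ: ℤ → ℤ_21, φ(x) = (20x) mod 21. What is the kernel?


Kernel = preimage of identity
ker(φ) = {x ∈ ℤ : 20x ≡ 0 (mod 21)}. gcd(20,21) = 1, so 20x ≡ 0 (mod 21) ⟺ x ≡ 0 (mod 21/1 = 21). Hence ker(φ) = 21ℤ

ker(φ) = 21ℤ


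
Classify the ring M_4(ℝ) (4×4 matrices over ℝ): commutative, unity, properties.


Matrix multiplication is non-commutative for n ≥ 2; the identity matrix I is the unity; singular matrices give zero divisors, so not an integral domain
Commutative: No
Integral domain: No
Has unity: Yes

M_4(ℝ) (4×4 matrices over ℝ): Commutative=No, Unity=Yes


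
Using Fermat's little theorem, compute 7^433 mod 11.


Fermat's little theorem: if p is prime and gcd(a,p)=1, then a^(p-1) ≡ 1 (mod p)
p = 11 is prime, gcd(7,11) = 1
Reduce exponent: 433 mod 10 = 3
So 7^433 ≡ 7^3 (mod 11)
7^3 mod 11 = 2

7^433 ≡ 2 (mod 11)


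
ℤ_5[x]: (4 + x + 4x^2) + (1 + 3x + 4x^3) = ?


Add coefficients mod 5:
x^0: 4 + 1 = 0 (mod 5)
x^1: 1 + 3 = 4 (mod 5)
x^2: 4 + 0 = 4 (mod 5)
x^3: 0 + 4 = 4 (mod 5)
Result: 4x + 4x^2 + 4x^3

f + g = 4x + 4x^2 + 4x^3


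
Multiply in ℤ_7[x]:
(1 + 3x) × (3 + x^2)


Expand and collect like terms; reduce coefficients mod 7:
x^0: 1·3 = 3 ≡ 3 (mod 7)
x^1: 1·0 + 3·3 = 9 ≡ 2 (mod 7)
x^2: 1·1 + 3·0 = 1 ≡ 1 (mod 7)
x^3: 3·1 = 3 ≡ 3 (mod 7)
Result: 3 + 2x + x^2 + 3x^3

f · g = 3 + 2x + x^2 + 3x^3


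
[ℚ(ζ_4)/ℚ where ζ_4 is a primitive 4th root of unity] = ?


[ℚ(ζ_n):ℚ] = deg Φ_n(x) = φ(n). Here φ(4) = 2

[ℚ(ζ_4)/ℚ where ζ_4 is a primitive 4th root of unity] = 2


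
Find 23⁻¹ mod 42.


Use the extended Euclidean algorithm to write 1 = 23·s + 42·t; then s mod 42 is the inverse.
Euclidean algorithm:
  23 = 0·42 + 23
  42 = 1·23 + 19
  23 = 1·19 + 4
  19 = 4·4 + 3
  4 = 1·3 + 1
  3 = 3·1 + 0
gcd(23,42) = 1
Back-substitution gives: 23·(11) + 42·(-6) = 1
So 23⁻¹ ≡ 11 ≡ 11 (mod 42)
Check: 23 × 11 = 253 ≡ 1 (mod 42) ✓

23⁻¹ ≡ 11 (mod 42)


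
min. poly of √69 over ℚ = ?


√69 satisfies x² - 69 = 0, irreducible over ℚ since 69 is squarefree

Minimal polynomial: x² - 69


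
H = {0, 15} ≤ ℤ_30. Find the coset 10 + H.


10 + H = {10 + h (mod 30) : h ∈ H}
10+0=10, 10+15=25

10 + H = {10, 25}


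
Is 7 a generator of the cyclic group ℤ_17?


g generates ℤ_n iff gcd(g, n) = 1
gcd(7, 17) = 1
Since gcd = 1, 7 is a generator.

Yes, 7 generates ℤ_17


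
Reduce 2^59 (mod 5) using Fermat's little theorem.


Fermat's little theorem: if p is prime and gcd(a,p)=1, then a^(p-1) ≡ 1 (mod p)
p = 5 is prime, gcd(2,5) = 1
Reduce exponent: 59 mod 4 = 3
So 2^59 ≡ 2^3 (mod 5)
2^3 mod 5 = 3

2^59 ≡ 3 (mod 5)


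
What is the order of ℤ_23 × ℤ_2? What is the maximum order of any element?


|ℤ_23 × ℤ_2| = 23 × 2 = 46
Max element order = lcm(23,2) = 46
Cyclic? Yes (gcd=1)

|ℤ_23×ℤ_2| = 46, max element order = 46


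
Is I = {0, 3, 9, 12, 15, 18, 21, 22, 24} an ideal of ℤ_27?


Check ideal conditions for I = {0, 3, 9, 12, 15, 18, 21, 22, 24} in ℤ_27:
(1) I is an additive subgroup? No
(2) For r ∈ ℤ_27 and a ∈ I: r·a ∈ I? No  [counterexample: r=2, a=3, r·a mod 27 = 6 ∉ I]

No, I is not an ideal of ℤ_27


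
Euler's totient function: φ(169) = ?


Factor n: 169 = 13^2
φ(n) = n · ∏(1 - 1/p) over distinct primes p | n
φ(169) = 169 · (1 - 1/13) = 156

φ(169) = 156


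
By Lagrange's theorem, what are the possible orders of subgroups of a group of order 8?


Lagrange's theorem: |H| divides |G|
|G| = 8
Divisors of 8: 1, 2, 4, 8

Possible subgroup orders: {1, 2, 4, 8}


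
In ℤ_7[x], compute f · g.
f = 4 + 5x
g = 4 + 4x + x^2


Expand and collect like terms; reduce coefficients mod 7:
x^0: 4·4 = 16 ≡ 2 (mod 7)
x^1: 4·4 + 5·4 = 36 ≡ 1 (mod 7)
x^2: 4·1 + 5·4 = 24 ≡ 3 (mod 7)
x^3: 5·1 = 5 ≡ 5 (mod 7)
Result: 2 + x + 3x^2 + 5x^3

f · g = 2 + x + 3x^2 + 5x^3


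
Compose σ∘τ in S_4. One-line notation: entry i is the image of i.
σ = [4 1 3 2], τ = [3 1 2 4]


σ∘τ: apply τ first, then σ
1 →τ 3 →σ 3
2 →τ 1 →σ 4
3 →τ 2 →σ 1
4 →τ 4 →σ 2

σ∘τ = [3 4 1 2]


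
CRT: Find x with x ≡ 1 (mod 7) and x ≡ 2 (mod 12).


m₁ = 7, m₂ = 12, gcd = 1, so CRT applies. M = m₁·m₂ = 84
Let M₁ = M/m₁ = 12, M₂ = M/m₂ = 7
Find y₁ ≡ M₁⁻¹ (mod m₁): 12⁻¹ ≡ 3 (mod 7)
Find y₂ ≡ M₂⁻¹ (mod m₂): 7⁻¹ ≡ 7 (mod 12)
x = a₁·M₁·y₁ + a₂·M₂·y₂ = 1·12·3 + 2·7·7 = 134
Reduce mod 84: x ≡ 50
Check: 50 mod 7 = 1 ✓, 50 mod 12 = 2 ✓

x ≡ 50 (mod 84)


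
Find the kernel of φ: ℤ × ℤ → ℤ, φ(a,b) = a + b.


Kernel = preimage of identity
ker(φ) = {(a,b) ∈ ℤ² | a+b = 0} = {(a,-a) | a ∈ ℤ}

ker(φ) = {(a,-a) | a ∈ ℤ}


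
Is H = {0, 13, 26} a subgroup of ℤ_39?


Subgroup test for H = {0, 13, 26} in (ℤ_39, +):
(1) 0 ∈ H? Yes
(2) Closure: for all a,b ∈ H, (a+b) mod 39 ∈ H? Yes
(3) Inverses: for all a ∈ H, -a mod 39 ∈ H? Yes

Yes, H is a subgroup of ℤ_39


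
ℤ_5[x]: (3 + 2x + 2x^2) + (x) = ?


Add coefficients mod 5:
x^0: 3 + 0 = 3 (mod 5)
x^1: 2 + 1 = 3 (mod 5)
x^2: 2 + 0 = 2 (mod 5)
Result: 3 + 3x + 2x^2

f + g = 3 + 3x + 2x^2


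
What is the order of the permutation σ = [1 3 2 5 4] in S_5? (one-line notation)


Cycle decomposition: (2 3) (4 5)
Cycle lengths: 2, 2
Order = lcm(2, 2) = 2

ord(σ) = 2


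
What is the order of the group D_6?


|D_n| = 2n (n rotations and n reflections)
|D_6| = 2×6 = 12

|D_6| = 12


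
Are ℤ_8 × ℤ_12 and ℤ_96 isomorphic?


Comparing ℤ_8 × ℤ_12 and ℤ_96:
gcd(8,12) = 4 ≠ 1. Max element order in ℤ_8×ℤ_12 is lcm(8,12) = 24 < 96, so it has no element of order 96

No, ℤ_8 × ℤ_12 ≇ ℤ_96


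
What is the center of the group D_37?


Z(G) = {g ∈ G | gx = xg for all x ∈ G}
For odd n, Z(D_n) = {e}: no nontrivial rotation commutes with all reflections

Z(D_37) = {e}


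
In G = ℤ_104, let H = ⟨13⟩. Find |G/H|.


|⟨13⟩| = n / gcd(13, 104) = 104 / 13 = 8
H is normal (ℤ_104 is abelian).
|G/H| = |G| / |H| = 104 / 8 = 13

|G/H| = 13


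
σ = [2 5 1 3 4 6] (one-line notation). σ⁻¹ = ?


To find σ⁻¹, swap domain and range:
σ(1) = 2 → σ⁻¹(2) = 1
σ(2) = 5 → σ⁻¹(5) = 2
σ(3) = 1 → σ⁻¹(1) = 3
σ(4) = 3 → σ⁻¹(3) = 4
σ(5) = 4 → σ⁻¹(4) = 5
σ(6) = 6 → σ⁻¹(6) = 6

σ⁻¹ = [3 1 4 5 2 6]


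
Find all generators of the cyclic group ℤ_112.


g generates ℤ_n iff gcd(g,n) = 1
Prime factors of 112: 2, 7
Generators are g ∈ {1,...,111} not divisible by any of these primes.
Generators: {1, 3, 5, 9, 11, 13, 15, 17, 19, 23, 25, 27, 29, 31, 33, 37, 39, 41, 43, 45, 47, 51, 53, 55, 57, 59, 61, 65, 67, 69, 71, 73, 75, 79, 81, 83, 85, 87, 89, 93, 95, 97, 99, 101, 103, 107, 109, 111}
Number of generators = φ(112) = 48

Generators of ℤ_112 = {1, 3, 5, 9, 11, 13, 15, 17, 19, 23, 25, 27, 29, 31, 33, 37, 39, 41, 43, 45, 47, 51, 53, 55, 57, 59, 61, 65, 67, 69, 71, 73, 75, 79, 81, 83, 85, 87, 89, 93, 95, 97, 99, 101, 103, 107, 109, 111}


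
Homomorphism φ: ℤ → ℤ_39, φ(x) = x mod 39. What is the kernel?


Kernel = preimage of identity
ker(φ) = {x ∈ ℤ : x ≡ 0 (mod 39)} = 39ℤ = {0, ±39, ±78, ...}

ker(φ) = 39ℤ


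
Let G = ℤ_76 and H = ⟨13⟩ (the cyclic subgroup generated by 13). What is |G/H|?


|⟨13⟩| = n / gcd(13, 76) = 76 / 1 = 76
H is normal (ℤ_76 is abelian).
|G/H| = |G| / |H| = 76 / 76 = 1

|G/H| = 1


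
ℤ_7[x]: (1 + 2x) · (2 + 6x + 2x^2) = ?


Expand and collect like terms; reduce coefficients mod 7:
x^0: 1·2 = 2 ≡ 2 (mod 7)
x^1: 1·6 + 2·2 = 10 ≡ 3 (mod 7)
x^2: 1·2 + 2·6 = 14 ≡ 0 (mod 7)
x^3: 2·2 = 4 ≡ 4 (mod 7)
Result: 2 + 3x + 4x^3

f · g = 2 + 3x + 4x^3


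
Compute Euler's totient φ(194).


Factor n: 194 = 2 × 97
φ(n) = n · ∏(1 - 1/p) over distinct primes p | n
φ(194) = 194 · (1 - 1/2) · (1 - 1/97) = 96

φ(194) = 96


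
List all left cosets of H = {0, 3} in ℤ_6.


H = {0, 3}, |H| = 2
Number of cosets = |G|/|H| = 6/2 = 3
0 + H = {0, 3}
1 + H = {1, 4}
2 + H = {2, 5}

Cosets: 0+H={0,3}; 1+H={1,4}; 2+H={2,5}


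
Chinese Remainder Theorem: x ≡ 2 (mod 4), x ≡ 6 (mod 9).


m₁ = 4, m₂ = 9, gcd = 1, so CRT applies. M = m₁·m₂ = 36
Let M₁ = M/m₁ = 9, M₂ = M/m₂ = 4
Find y₁ ≡ M₁⁻¹ (mod m₁): 9⁻¹ ≡ 1 (mod 4)
Find y₂ ≡ M₂⁻¹ (mod m₂): 4⁻¹ ≡ 7 (mod 9)
x = a₁·M₁·y₁ + a₂·M₂·y₂ = 2·9·1 + 6·4·7 = 186
Reduce mod 36: x ≡ 6
Check: 6 mod 4 = 2 ✓, 6 mod 9 = 6 ✓

x ≡ 6 (mod 36)


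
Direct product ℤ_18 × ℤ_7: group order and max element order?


|ℤ_18 × ℤ_7| = 18 × 7 = 126
Max element order = lcm(18,7) = 126
Cyclic? Yes (gcd=1)

|ℤ_18×ℤ_7| = 126, max element order = 126


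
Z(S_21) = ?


Z(G) = {g ∈ G | gx = xg for all x ∈ G}
S_n is non-abelian for n ≥ 3; Z(S_21) is trivial

Z(S_21) = {e}


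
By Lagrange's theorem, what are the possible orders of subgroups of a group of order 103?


Lagrange's theorem: |H| divides |G|
|G| = 103
Divisors of 103: 1, 103

Possible subgroup orders: {1, 103}


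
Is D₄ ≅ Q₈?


Comparing D₄ and Q₈:
D₄ has 5 elements of order 2; Q₈ has only 1

No, D₄ ≇ Q₈


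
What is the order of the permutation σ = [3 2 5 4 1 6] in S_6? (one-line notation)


Cycle decomposition: (1 3 5)
Cycle lengths: 3
Order = lcm(3) = 3

ord(σ) = 3


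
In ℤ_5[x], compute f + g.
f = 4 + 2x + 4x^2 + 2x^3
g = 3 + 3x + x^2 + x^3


Add coefficients mod 5:
x^0: 4 + 3 = 2 (mod 5)
x^1: 2 + 3 = 0 (mod 5)
x^2: 4 + 1 = 0 (mod 5)
x^3: 2 + 1 = 3 (mod 5)
Result: 2 + 3x^3

f + g = 2 + 3x^3


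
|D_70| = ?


|D_n| = 2n (n rotations and n reflections)
|D_70| = 2×70 = 140

|D_70| = 140


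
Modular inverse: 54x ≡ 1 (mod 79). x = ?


Use the extended Euclidean algorithm to write 1 = 54·s + 79·t; then s mod 79 is the inverse.
Euclidean algorithm:
  54 = 0·79 + 54
  79 = 1·54 + 25
  54 = 2·25 + 4
  25 = 6·4 + 1
  4 = 4·1 + 0
gcd(54,79) = 1
Back-substitution gives: 54·(-19) + 79·(13) = 1
So 54⁻¹ ≡ -19 ≡ 60 (mod 79)
Check: 54 × 60 = 3240 ≡ 1 (mod 79) ✓

54⁻¹ ≡ 60 (mod 79)


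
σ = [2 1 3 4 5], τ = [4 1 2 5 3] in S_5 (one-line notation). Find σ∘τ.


σ∘τ: apply τ first, then σ
1 →τ 4 →σ 4
2 →τ 1 →σ 2
3 →τ 2 →σ 1
4 →τ 5 →σ 5
5 →τ 3 →σ 3

σ∘τ = [4 2 1 5 3]


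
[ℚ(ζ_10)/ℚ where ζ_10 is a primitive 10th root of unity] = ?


[ℚ(ζ_n):ℚ] = deg Φ_n(x) = φ(n). Here φ(10) = 4

[ℚ(ζ_10)/ℚ where ζ_10 is a primitive 10th root of unity] = 4


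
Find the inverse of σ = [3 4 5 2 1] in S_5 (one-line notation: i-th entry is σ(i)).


To find σ⁻¹, swap domain and range:
σ(1) = 3 → σ⁻¹(3) = 1
σ(2) = 4 → σ⁻¹(4) = 2
σ(3) = 5 → σ⁻¹(5) = 3
σ(4) = 2 → σ⁻¹(2) = 4
σ(5) = 1 → σ⁻¹(1) = 5

σ⁻¹ = [5 4 1 2 3]


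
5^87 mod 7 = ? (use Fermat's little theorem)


Fermat's little theorem: if p is prime and gcd(a,p)=1, then a^(p-1) ≡ 1 (mod p)
p = 7 is prime, gcd(5,7) = 1
Reduce exponent: 87 mod 6 = 3
So 5^87 ≡ 5^3 (mod 7)
5^3 mod 7 = 6

5^87 ≡ 6 (mod 7)


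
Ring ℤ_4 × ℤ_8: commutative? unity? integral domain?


Direct product ring; commutative with unity (1,1); but (1,0)·(0,1) = (0,0) gives zero divisors, so not an integral domain
Commutative: Yes
Integral domain: No
Has unity: Yes

ℤ_4 × ℤ_8: Commutative=Yes, Unity=Yes


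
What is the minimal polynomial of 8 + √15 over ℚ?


Let α = 8 + √15. Then α - 8 = √15, so (α - 8)² = 15, giving α² - 16α + 49 = 0. Degree 2 and α ∉ ℚ, so this is the minimal polynomial.

Minimal polynomial: x² - 16x + 49


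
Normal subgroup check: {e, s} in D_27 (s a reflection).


H = {e, s} in D_27 (s a reflection)
r·s·r⁻¹ = sr⁻² ≠ s for n ≥ 3, so {e, s} is not closed under conjugation

No, not a normal subgroup


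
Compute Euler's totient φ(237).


Factor n: 237 = 3 × 79
φ(n) = n · ∏(1 - 1/p) over distinct primes p | n
φ(237) = 237 · (1 - 1/3) · (1 - 1/79) = 156

φ(237) = 156


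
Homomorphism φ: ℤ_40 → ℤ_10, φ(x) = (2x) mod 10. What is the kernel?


Kernel = preimage of identity
ker(φ) = {x ∈ ℤ_40 : 2x ≡ 0 (mod 10)}. Since 10 | 40, φ is well-defined. The kernel is the cyclic subgroup ⟨5⟩ of ℤ_40 (order 8), i.e. {0, 5, 10, 15, 20, 25, 30, 35}

ker(φ) = {0, 5, 10, 15, 20, 25, 30, 35}


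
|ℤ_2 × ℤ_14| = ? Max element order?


|ℤ_2 × ℤ_14| = 2 × 14 = 28
Max element order = lcm(2,14) = 14
Cyclic? No (gcd=2)

|ℤ_2×ℤ_14| = 28, max element order = 14


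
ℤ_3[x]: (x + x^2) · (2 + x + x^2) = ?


Expand and collect like terms; reduce coefficients mod 3:
x^0: 0·2 = 0 ≡ 0 (mod 3)
x^1: 0·1 + 1·2 = 2 ≡ 2 (mod 3)
x^2: 0·1 + 1·1 + 1·2 = 3 ≡ 0 (mod 3)
x^3: 1·1 + 1·1 = 2 ≡ 2 (mod 3)
x^4: 1·1 = 1 ≡ 1 (mod 3)
Result: 2x + 2x^3 + x^4

f · g = 2x + 2x^3 + x^4


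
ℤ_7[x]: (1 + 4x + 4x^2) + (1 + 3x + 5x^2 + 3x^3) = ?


Add coefficients mod 7:
x^0: 1 + 1 = 2 (mod 7)
x^1: 4 + 3 = 0 (mod 7)
x^2: 4 + 5 = 2 (mod 7)
x^3: 0 + 3 = 3 (mod 7)
Result: 2 + 2x^2 + 3x^3

f + g = 2 + 2x^2 + 3x^3


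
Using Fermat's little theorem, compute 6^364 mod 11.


Fermat's little theorem: if p is prime and gcd(a,p)=1, then a^(p-1) ≡ 1 (mod p)
p = 11 is prime, gcd(6,11) = 1
Reduce exponent: 364 mod 10 = 4
So 6^364 ≡ 6^4 (mod 11)
6^4 mod 11 = 9

6^364 ≡ 9 (mod 11)


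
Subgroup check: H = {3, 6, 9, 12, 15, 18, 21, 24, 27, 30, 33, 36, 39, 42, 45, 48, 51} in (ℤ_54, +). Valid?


Subgroup test for H = {3, 6, 9, 12, 15, 18, 21, 24, 27, 30, 33, 36, 39, 42, 45, 48, 51} in (ℤ_54, +):
(1) 0 ∈ H? No
(2) Closure: for all a,b ∈ H, (a+b) mod 54 ∈ H? No  [counterexample: 3 + 51 = 0 ∉ H]
(3) Inverses: for all a ∈ H, -a mod 54 ∈ H? Yes

No, H is not a subgroup of ℤ_54


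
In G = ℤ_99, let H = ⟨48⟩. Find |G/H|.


|⟨48⟩| = n / gcd(48, 99) = 99 / 3 = 33
H is normal (ℤ_99 is abelian).
|G/H| = |G| / |H| = 99 / 33 = 3

|G/H| = 3


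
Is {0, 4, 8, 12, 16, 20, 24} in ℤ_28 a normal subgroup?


H = {0, 4, 8, 12, 16, 20, 24} in ℤ_28
ℤ_28 is abelian; every subgroup of an abelian group is normal

Yes, normal subgroup


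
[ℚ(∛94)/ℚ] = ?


∛94 has minimal polynomial x³ - 94 (irreducible over ℚ since 94 is not a perfect cube)

[ℚ(∛94)/ℚ] = 3


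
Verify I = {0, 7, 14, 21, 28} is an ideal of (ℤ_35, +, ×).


Check ideal conditions for I = {0, 7, 14, 21, 28} in ℤ_35:
(1) I is an additive subgroup? Yes
(2) For r ∈ ℤ_35 and a ∈ I: r·a ∈ I? Yes

Yes, I is an ideal of ℤ_35


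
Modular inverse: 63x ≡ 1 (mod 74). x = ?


Use the extended Euclidean algorithm to write 1 = 63·s + 74·t; then s mod 74 is the inverse.
Euclidean algorithm:
  63 = 0·74 + 63
  74 = 1·63 + 11
  63 = 5·11 + 8
  11 = 1·8 + 3
  8 = 2·3 + 2
  3 = 1·2 + 1
  2 = 2·1 + 0
gcd(63,74) = 1
Back-substitution gives: 63·(-27) + 74·(23) = 1
So 63⁻¹ ≡ -27 ≡ 47 (mod 74)
Check: 63 × 47 = 2961 ≡ 1 (mod 74) ✓

63⁻¹ ≡ 47 (mod 74)


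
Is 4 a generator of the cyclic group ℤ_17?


g generates ℤ_n iff gcd(g, n) = 1
gcd(4, 17) = 1
Since gcd = 1, 4 is a generator.

Yes, 4 generates ℤ_17


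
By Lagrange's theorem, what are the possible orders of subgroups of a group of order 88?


Lagrange's theorem: |H| divides |G|
|G| = 88
Divisors of 88: 1, 2, 4, 8, 11, 22, 44, 88

Possible subgroup orders: {1, 2, 4, 8, 11, 22, 44, 88}


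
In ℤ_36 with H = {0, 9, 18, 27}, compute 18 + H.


18 + H = {18 + h (mod 36) : h ∈ H}
18+0=18, 18+9=27, 18+18=0, 18+27=9
18 + H = {0, 9, 18, 27} = 0 + H

18 + H = {0, 9, 18, 27}


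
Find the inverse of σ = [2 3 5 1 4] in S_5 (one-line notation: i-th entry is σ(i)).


To find σ⁻¹, swap domain and range:
σ(1) = 2 → σ⁻¹(2) = 1
σ(2) = 3 → σ⁻¹(3) = 2
σ(3) = 5 → σ⁻¹(5) = 3
σ(4) = 1 → σ⁻¹(1) = 4
σ(5) = 4 → σ⁻¹(4) = 5

σ⁻¹ = [4 1 2 5 3]


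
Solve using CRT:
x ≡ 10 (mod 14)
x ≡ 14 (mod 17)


m₁ = 14, m₂ = 17, gcd = 1, so CRT applies. M = m₁·m₂ = 238
Let M₁ = M/m₁ = 17, M₂ = M/m₂ = 14
Find y₁ ≡ M₁⁻¹ (mod m₁): 17⁻¹ ≡ 5 (mod 14)
Find y₂ ≡ M₂⁻¹ (mod m₂): 14⁻¹ ≡ 11 (mod 17)
x = a₁·M₁·y₁ + a₂·M₂·y₂ = 10·17·5 + 14·14·11 = 3006
Reduce mod 238: x ≡ 150
Check: 150 mod 14 = 10 ✓, 150 mod 17 = 14 ✓

x ≡ 150 (mod 238)


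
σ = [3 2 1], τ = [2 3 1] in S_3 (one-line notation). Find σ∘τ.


σ∘τ: apply τ first, then σ
1 →τ 2 →σ 2
2 →τ 3 →σ 1
3 →τ 1 →σ 3

σ∘τ = [2 1 3]


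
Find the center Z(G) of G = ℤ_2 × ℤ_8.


Z(G) = {g ∈ G | gx = xg for all x ∈ G}
Direct product of abelian groups is abelian, so Z(G) = G

Z(ℤ_2 × ℤ_8) = ℤ_2 × ℤ_8


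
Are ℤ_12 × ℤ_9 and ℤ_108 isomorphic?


Comparing ℤ_12 × ℤ_9 and ℤ_108:
gcd(12,9) = 3 ≠ 1. Max element order in ℤ_12×ℤ_9 is lcm(12,9) = 36 < 108, so it has no element of order 108

No, ℤ_12 × ℤ_9 ≇ ℤ_108


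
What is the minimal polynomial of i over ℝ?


i satisfies x² + 1 = 0, irreducible over ℝ

Minimal polynomial: x² + 1


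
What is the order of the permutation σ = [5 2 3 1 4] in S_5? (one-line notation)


Cycle decomposition: (1 5 4)
Cycle lengths: 3
Order = lcm(3) = 3

ord(σ) = 3


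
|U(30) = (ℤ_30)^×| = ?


U(n) is the group of units mod n; |U(n)| = φ(n)
|U(30)| = φ(30) = 8

|U(30) = (ℤ_30)^×| = 8


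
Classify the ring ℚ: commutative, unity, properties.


ℚ is a field: commutative, has unity, every nonzero element is a unit (hence an integral domain)
Commutative: Yes
Integral domain: Yes
Has unity: Yes

ℚ: Commutative=Yes, Unity=Yes


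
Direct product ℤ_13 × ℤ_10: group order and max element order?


|ℤ_13 × ℤ_10| = 13 × 10 = 130
Max element order = lcm(13,10) = 130
Cyclic? Yes (gcd=1)

|ℤ_13×ℤ_10| = 130, max element order = 130


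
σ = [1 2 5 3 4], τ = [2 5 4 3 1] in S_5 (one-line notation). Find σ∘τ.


σ∘τ: apply τ first, then σ
1 →τ 2 →σ 2
2 →τ 5 →σ 4
3 →τ 4 →σ 3
4 →τ 3 →σ 5
5 →τ 1 →σ 1

σ∘τ = [2 4 3 5 1]


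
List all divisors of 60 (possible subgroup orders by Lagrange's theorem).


Lagrange's theorem: |H| divides |G|
|G| = 60
Divisors of 60: 1, 2, 3, 4, 5, 6, 10, 12, 15, 20, 30, 60

Possible subgroup orders: {1, 2, 3, 4, 5, 6, 10, 12, 15, 20, 30, 60}


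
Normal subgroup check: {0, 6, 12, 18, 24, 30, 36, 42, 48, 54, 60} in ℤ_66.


H = {0, 6, 12, 18, 24, 30, 36, 42, 48, 54, 60} in ℤ_66
ℤ_66 is abelian; every subgroup of an abelian group is normal

Yes, normal subgroup


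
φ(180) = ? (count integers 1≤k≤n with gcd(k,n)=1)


Factor n: 180 = 2^2 × 3^2 × 5
φ(n) = n · ∏(1 - 1/p) over distinct primes p | n
φ(180) = 180 · (1 - 1/2) · (1 - 1/3) · (1 - 1/5) = 48

φ(180) = 48


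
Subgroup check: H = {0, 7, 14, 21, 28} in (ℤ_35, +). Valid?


Subgroup test for H = {0, 7, 14, 21, 28} in (ℤ_35, +):
(1) 0 ∈ H? Yes
(2) Closure: for all a,b ∈ H, (a+b) mod 35 ∈ H? Yes
(3) Inverses: for all a ∈ H, -a mod 35 ∈ H? Yes

Yes, H is a subgroup of ℤ_35


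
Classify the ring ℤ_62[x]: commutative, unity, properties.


ℤ_62 has zero divisors (2·31 ≡ 0), and these lift to constant zero divisors in ℤ_62[x]; so not an integral domain
Commutative: Yes
Integral domain: No
Has unity: Yes

ℤ_62[x]: Commutative=Yes, Unity=Yes


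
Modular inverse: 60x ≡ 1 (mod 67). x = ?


Use the extended Euclidean algorithm to write 1 = 60·s + 67·t; then s mod 67 is the inverse.
Euclidean algorithm:
  60 = 0·67 + 60
  67 = 1·60 + 7
  60 = 8·7 + 4
  7 = 1·4 + 3
  4 = 1·3 + 1
  3 = 3·1 + 0
gcd(60,67) = 1
Back-substitution gives: 60·(19) + 67·(-17) = 1
So 60⁻¹ ≡ 19 ≡ 19 (mod 67)
Check: 60 × 19 = 1140 ≡ 1 (mod 67) ✓

60⁻¹ ≡ 19 (mod 67)


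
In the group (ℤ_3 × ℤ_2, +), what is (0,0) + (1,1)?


Operation: componentwise addition mod (3, 2)
(0,0) + (1,1) = ((a₁+b₁) mod 3, (a₂+b₂) mod 2) with a = (0,0), b = (1,1)

(0,0) + (1,1) = (1,1)


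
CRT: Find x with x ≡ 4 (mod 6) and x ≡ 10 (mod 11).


m₁ = 6, m₂ = 11, gcd = 1, so CRT applies. M = m₁·m₂ = 66
Let M₁ = M/m₁ = 11, M₂ = M/m₂ = 6
Find y₁ ≡ M₁⁻¹ (mod m₁): 11⁻¹ ≡ 5 (mod 6)
Find y₂ ≡ M₂⁻¹ (mod m₂): 6⁻¹ ≡ 2 (mod 11)
x = a₁·M₁·y₁ + a₂·M₂·y₂ = 4·11·5 + 10·6·2 = 340
Reduce mod 66: x ≡ 10
Check: 10 mod 6 = 4 ✓, 10 mod 11 = 10 ✓

x ≡ 10 (mod 66)


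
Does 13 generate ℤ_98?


g generates ℤ_n iff gcd(g, n) = 1
gcd(13, 98) = 1
Since gcd = 1, 13 is a generator.

Yes, 13 generates ℤ_98
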